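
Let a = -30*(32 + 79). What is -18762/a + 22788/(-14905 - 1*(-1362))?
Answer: 29701621/7516365 ≈ 3.9516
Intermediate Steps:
a = -3330 (a = -30*111 = -3330)
-18762/a + 22788/(-14905 - 1*(-1362)) = -18762/(-3330) + 22788/(-14905 - 1*(-1362)) = -18762*(-1/3330) + 22788/(-14905 + 1362) = 3127/555 + 22788/(-13543) = 3127/555 + 22788*(-1/13543) = 3127/555 - 22788/13543 = 29701621/7516365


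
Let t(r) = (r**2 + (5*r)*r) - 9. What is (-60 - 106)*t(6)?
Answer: -34362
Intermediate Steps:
t(r) = -9 + 6*r**2 (t(r) = (r**2 + 5*r**2) - 9 = 6*r**2 - 9 = -9 + 6*r**2)
(-60 - 106)*t(6) = (-60 - 106)*(-9 + 6*6**2) = -166*(-9 + 6*36) = -166*(-9 + 216) = -166*207 = -34362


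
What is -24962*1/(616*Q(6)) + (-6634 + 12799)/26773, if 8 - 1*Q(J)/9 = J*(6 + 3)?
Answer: 160037899/487696968 ≈ 0.32815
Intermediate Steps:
Q(J) = 72 - 81*J (Q(J) = 72 - 9*J*(6 + 3) = 72 - 9*J*9 = 72 - 81*J)
-24962*1/(616*Q(6)) + (-6634 + 12799)/26773 = -24962*1/(616*(72 - 81*6)) + (-6634 + 12799)/26773 = -24962*1/(616*(72 - 486)) + 6165*(1/26773) = -24962/((-414*616)) + 6165/26773 = -24962/(-255024) + 6165/26773 = -24962*(-1/255024) + 6165/26773 = 1783/18216 + 6165/26773 = 160037899/487696968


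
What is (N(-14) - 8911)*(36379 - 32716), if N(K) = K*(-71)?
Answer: -28999971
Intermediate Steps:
N(K) = -71*K
(N(-14) - 8911)*(36379 - 32716) = (-71*(-14) - 8911)*(36379 - 32716) = (994 - 8911)*3663 = -7917*3663 = -28999971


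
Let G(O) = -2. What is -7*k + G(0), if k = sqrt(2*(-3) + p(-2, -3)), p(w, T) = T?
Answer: -2 - 21*I ≈ -2.0 - 21.0*I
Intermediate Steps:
k = 3*I (k = sqrt(2*(-3) - 3) = sqrt(-6 - 3) = sqrt(-9) = 3*I ≈ 3.0*I)
-7*k + G(0) = -21*I - 2 = -2 - 21*I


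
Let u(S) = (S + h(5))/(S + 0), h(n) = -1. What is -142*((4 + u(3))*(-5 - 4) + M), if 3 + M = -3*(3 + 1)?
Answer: 8094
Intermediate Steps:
u(S) = (-1 + S)/S (u(S) = (S - 1)/(S + 0) = (-1 + S)/S)
M = -15 (M = -3 - 3*(3 + 1) = -3 - 3*4 = -3 - 12 = -15)
-142*((4 + u(3))*(-5 - 4) + M) = -142*((4 + (-1 + 3)/3)*(-5 - 4) - 15) = -142*((4 + (⅓)*2)*(-9) - 15) = -142*((4 + ⅔)*(-9) - 15) = -142*((14/3)*(-9) - 15) = -142*(-42 - 15) = -142*(-57) = 8094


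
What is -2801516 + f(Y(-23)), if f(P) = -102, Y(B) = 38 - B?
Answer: -2801618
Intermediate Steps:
-2801516 + f(Y(-23)) = -2801516 - 102 = -2801618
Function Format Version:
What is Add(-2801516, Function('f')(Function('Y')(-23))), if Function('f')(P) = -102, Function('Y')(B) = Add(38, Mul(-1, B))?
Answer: -2801618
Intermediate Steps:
Add(-2801516, Function('f')(Function('Y')(-23))) = Add(-2801516, -102) = -2801618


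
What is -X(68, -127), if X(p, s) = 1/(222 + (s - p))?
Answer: -1/27 ≈ -0.037037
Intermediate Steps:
X(p, s) = 1/(222 + s - p)
-X(68, -127) = -1/(222 - 127 - 1*68) = -1/(222 - 127 - 68) = -1/27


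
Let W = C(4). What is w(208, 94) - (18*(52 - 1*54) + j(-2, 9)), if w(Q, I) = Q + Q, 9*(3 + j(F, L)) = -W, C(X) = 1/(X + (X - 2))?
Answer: 24571/54 ≈ 455.02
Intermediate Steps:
C(X) = 1/(-2 + 2*X) (C(X) = 1/(X + (-2 + X)) = 1/(-2 + 2*X))
W = 1/6 (W = 1/(2*(-1 + 4)) = (1/2)/3 = (1/2)*(1/3) = 1/6 ≈ 0.16667)
j(F, L) = -163/54 (j(F, L) = -3 + (-1*1/6)/9 = -3 + (1/9)*(-1/6) = -3 - 1/54 = -163/54)
w(Q, I) = 2*Q
w(208, 94) - (18*(52 - 1*54) + j(-2, 9)) = 2*208 - (18*(52 - 1*54) - 163/54) = 416 - (18*(52 - 54) - 163/54) = 416 - (18*(-2) - 163/54) = 416 - (-36 - 163/54) = 416 - 1*(-2107/54) = 416 + 2107/54 = 24571/54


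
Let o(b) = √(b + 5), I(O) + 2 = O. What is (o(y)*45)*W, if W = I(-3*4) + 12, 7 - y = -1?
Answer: -90*√13 ≈ -324.50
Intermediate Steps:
y = 8 (y = 7 - 1*(-1) = 7 + 1 = 8)
I(O) = -2 + O
o(b) = √(5 + b)
W = -2 (W = (-2 - 3*4) + 12 = (-2 - 12) + 12 = -14 + 12 = -2)
(o(y)*45)*W = (√(5 + 8)*45)*(-2) = (√13*45)*(-2) = (45*√13)*(-2) = -90*√13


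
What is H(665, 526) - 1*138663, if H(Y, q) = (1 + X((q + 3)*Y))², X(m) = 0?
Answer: -138662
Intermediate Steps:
H(Y, q) = 1 (H(Y, q) = (1 + 0)² = 1² = 1)
H(665, 526) - 1*138663 = 1 - 1*138663 = 1 - 138663 = -138662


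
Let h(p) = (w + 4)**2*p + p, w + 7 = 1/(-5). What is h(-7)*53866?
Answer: -105954422/25 ≈ -4.2382e+6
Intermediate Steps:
w = -36/5 (w = -7 + 1/(-5) = -7 - 1/5 = -36/5 ≈ -7.2000)
h(p) = 281*p/25 (h(p) = (-36/5 + 4)**2*p + p = (-16/5)**2*p + p = 256*p/25 + p = 281*p/25)
h(-7)*53866 = ((281/25)*(-7))*53866 = -1967/25*53866 = -105954422/25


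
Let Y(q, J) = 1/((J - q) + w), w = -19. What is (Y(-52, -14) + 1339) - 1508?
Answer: -3210/19 ≈ -168.95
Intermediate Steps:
Y(q, J) = 1/(-19 + J - q) (Y(q, J) = 1/((J - q) - 19) = 1/(-19 + J - q))
(Y(-52, -14) + 1339) - 1508 = (-1/(19 - 52 - 1*(-14)) + 1339) - 1508 = (-1/(19 - 52 + 14) + 1339) - 1508 = (-1/(-19) + 1339) - 1508 = (-1*(-1/19) + 1339) - 1508 = (1/19 + 1339) - 1508 = 25442/19 - 1508 = -3210/19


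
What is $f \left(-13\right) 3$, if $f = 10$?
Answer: $-390$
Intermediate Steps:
$f \left(-13\right) 3 = 10 \left(-13\right) 3 = \left(-130\right) 3 = -390$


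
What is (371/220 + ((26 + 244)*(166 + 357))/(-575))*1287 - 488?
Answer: -28923187/92 ≈ -3.1438e+5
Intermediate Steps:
(371/220 + ((26 + 244)*(166 + 357))/(-575))*1287 - 488 = (371*(1/220) + (270*523)*(-1/575))*1287 - 488 = (371/220 + 141210*(-1/575))*1287 - 488 = (371/220 - 28242/115)*1287 - 488 = -246823/1012*1287 - 488 = -28878291/92 - 488 = -28923187/92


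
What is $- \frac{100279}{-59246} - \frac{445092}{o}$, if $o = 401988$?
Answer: $\frac{1161752835}{1984681754} \approx 0.58536$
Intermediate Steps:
$- \frac{100279}{-59246} - \frac{445092}{o} = - \frac{100279}{-59246} - \frac{445092}{401988} = \left(-100279\right) \left(- \frac{1}{59246}\right) - \frac{37091}{33499} = \frac{100279}{59246} - \frac{37091}{33499} = \frac{1161752835}{1984681754}$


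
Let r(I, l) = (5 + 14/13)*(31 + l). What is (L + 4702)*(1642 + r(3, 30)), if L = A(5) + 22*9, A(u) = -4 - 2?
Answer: 128051510/13 ≈ 9.8501e+6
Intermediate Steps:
A(u) = -6
r(I, l) = 2449/13 + 79*l/13 (r(I, l) = (5 + 14*(1/13))*(31 + l) = (5 + 14/13)*(31 + l) = 79*(31 + l)/13 = 2449/13 + 79*l/13)
L = 192 (L = -6 + 22*9 = -6 + 198 = 192)
(L + 4702)*(1642 + r(3, 30)) = (192 + 4702)*(1642 + (2449/13 + (79/13)*30)) = 4894*(1642 + (2449/13 + 2370/13)) = 4894*(1642 + 4819/13) = 4894*(26165/13) = 128051510/13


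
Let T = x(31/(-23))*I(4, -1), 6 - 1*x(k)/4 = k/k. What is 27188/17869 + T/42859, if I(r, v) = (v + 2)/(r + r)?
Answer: 2330590329/1531694942 ≈ 1.5216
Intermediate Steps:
I(r, v) = (2 + v)/(2*r) (I(r, v) = (2 + v)/((2*r)) = (2 + v)*(1/(2*r)) = (2 + v)/(2*r))
x(k) = 20 (x(k) = 24 - 4*k/k = 24 - 4*1 = 24 - 4 = 20)
T = 5/2 (T = 20*((1/2)*(2 - 1)/4) = 20*((1/2)*(1/4)*1) = 20*(1/8) = 5/2 ≈ 2.5000)
27188/17869 + T/42859 = 27188/17869 + (5/2)/42859 = 27188*(1/17869) + (5/2)*(1/42859) = 27188/17869 + 5/85718 = 2330590329/1531694942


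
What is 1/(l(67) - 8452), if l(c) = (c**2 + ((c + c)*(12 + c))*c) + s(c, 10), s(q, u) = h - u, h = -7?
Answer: 1/705282 ≈ 1.4179e-6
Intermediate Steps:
s(q, u) = -7 - u
l(c) = -17 + c**2 + 2*c**2*(12 + c) (l(c) = (c**2 + ((c + c)*(12 + c))*c) + (-7 - 1*10) = (c**2 + ((2*c)*(12 + c))*c) + (-7 - 10) = (c**2 + (2*c*(12 + c))*c) - 17 = (c**2 + 2*c**2*(12 + c)) - 17 = -17 + c**2 + 2*c**2*(12 + c))
1/(l(67) - 8452) = 1/((-17 + 2*67**3 + 25*67**2) - 8452) = 1/((-17 + 2*300763 + 25*4489) - 8452) = 1/((-17 + 601526 + 112225) - 8452) = 1/(713734 - 8452) = 1/705282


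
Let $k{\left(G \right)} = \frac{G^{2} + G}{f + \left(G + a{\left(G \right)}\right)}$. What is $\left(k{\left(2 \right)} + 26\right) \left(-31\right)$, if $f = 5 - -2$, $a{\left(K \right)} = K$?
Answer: $- \frac{9052}{11} \approx -822.91$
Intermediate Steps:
$f = 7$ ($f = 5 + 2 = 7$)
$k{\left(G \right)} = \frac{G + G^{2}}{7 + 2 G}$ ($k{\left(G \right)} = \frac{G^{2} + G}{7 + \left(G + G\right)} = \frac{G + G^{2}}{7 + 2 G}$)
$\left(k{\left(2 \right)} + 26\right) \left(-31\right) = \left(\frac{2 \left(1 + 2\right)}{7 + 2 \cdot 2} + 26\right) \left(-31\right) = \left(2 \frac{1}{7 + 4} \cdot 3 + 26\right) \left(-31\right) = \left(2 \cdot \frac{1}{11} \cdot 3 + 26\right) \left(-31\right) = \left(\frac{6}{11} + 26\right) \left(-31\right) = \frac{292}{11} \left(-31\right) = - \frac{9052}{11}$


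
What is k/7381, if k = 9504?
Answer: 864/671 ≈ 1.2876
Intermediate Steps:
k/7381 = 9504/7381 = 9504*(1/7381) = 864/671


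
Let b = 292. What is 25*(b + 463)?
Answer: 18875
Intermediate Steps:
25*(b + 463) = 25*(292 + 463) = 25*755 = 18875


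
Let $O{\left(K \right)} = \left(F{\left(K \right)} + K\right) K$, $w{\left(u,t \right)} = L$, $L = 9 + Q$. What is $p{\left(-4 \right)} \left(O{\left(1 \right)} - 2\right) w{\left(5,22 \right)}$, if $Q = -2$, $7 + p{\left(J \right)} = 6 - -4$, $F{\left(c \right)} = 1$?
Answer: $0$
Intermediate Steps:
$p{\left(J \right)} = 3$ ($p{\left(J \right)} = -7 + \left(6 - -4\right) = -7 + \left(6 + 4\right) = -7 + 10 = 3$)
$L = 7$ ($L = 9 - 2 = 7$)
$w{\left(u,t \right)} = 7$
$O{\left(K \right)} = K \left(1 + K\right)$ ($O{\left(K \right)} = \left(1 + K\right) K = K \left(1 + K\right)$)
$p{\left(-4 \right)} \left(O{\left(1 \right)} - 2\right) w{\left(5,22 \right)} = 3 \left(1 \left(1 + 1\right) - 2\right) 7 = 3 \left(1 \cdot 2 - 2\right) 7 = 3 \left(2 - 2\right) 7 = 3 \cdot 0 \cdot 7 = 0 \cdot 7 = 0$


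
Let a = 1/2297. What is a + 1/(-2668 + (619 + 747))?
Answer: -995/2990694 ≈ -0.00033270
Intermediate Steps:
a = 1/2297 ≈ 0.00043535
a + 1/(-2668 + (619 + 747)) = 1/2297 + 1/(-2668 + (619 + 747)) = 1/2297 + 1/(-2668 + 1366) = 1/2297 + 1/(-1302) = 1/2297 - 1/1302 = -995/2990694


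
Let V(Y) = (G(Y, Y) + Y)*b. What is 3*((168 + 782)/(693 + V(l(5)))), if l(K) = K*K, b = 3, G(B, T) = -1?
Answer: 190/51 ≈ 3.7255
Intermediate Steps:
l(K) = K**2
V(Y) = -3 + 3*Y (V(Y) = (-1 + Y)*3 = -3 + 3*Y)
3*((168 + 782)/(693 + V(l(5)))) = 3*((168 + 782)/(693 + (-3 + 3*5**2))) = 3*(950/(693 + (-3 + 3*25))) = 3*(950/(693 + (-3 + 75))) = 3*(950/(693 + 72)) = 3*(950/765) = 3*(950*(1/765)) = 3*(190/153) = 190/51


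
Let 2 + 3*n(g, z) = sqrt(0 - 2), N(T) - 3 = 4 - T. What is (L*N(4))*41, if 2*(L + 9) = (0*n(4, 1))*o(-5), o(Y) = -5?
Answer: -1107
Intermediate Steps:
N(T) = 7 - T (N(T) = 3 + (4 - T) = 7 - T)
n(g, z) = -2/3 + I*sqrt(2)/3 (n(g, z) = -2/3 + sqrt(0 - 2)/3 = -2/3 + sqrt(-2)/3 = -2/3 + (I*sqrt(2))/3 = -2/3 + I*sqrt(2)/3)
L = -9 (L = -9 + ((0*(-2/3 + I*sqrt(2)/3))*(-5))/2 = -9 + (0*(-5))/2 = -9 + (1/2)*0 = -9 + 0 = -9)
(L*N(4))*41 = -9*(7 - 1*4)*41 = -9*(7 - 4)*41 = -9*3*41 = -27*41 = -1107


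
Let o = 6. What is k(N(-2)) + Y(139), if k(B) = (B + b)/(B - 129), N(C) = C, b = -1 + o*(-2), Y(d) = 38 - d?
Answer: -13216/131 ≈ -100.89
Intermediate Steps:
b = -13 (b = -1 + 6*(-2) = -1 - 12 = -13)
k(B) = (-13 + B)/(-129 + B) (k(B) = (B - 13)/(B - 129) = (-13 + B)/(-129 + B))
k(N(-2)) + Y(139) = (-13 - 2)/(-129 - 2) + (38 - 1*139) = -15/(-131) + (38 - 139) = -1/131*(-15) - 101 = 15/131 - 101 = -13216/131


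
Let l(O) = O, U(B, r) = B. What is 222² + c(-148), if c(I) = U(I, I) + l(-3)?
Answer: 49133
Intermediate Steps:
c(I) = -3 + I (c(I) = I - 3 = -3 + I)
222² + c(-148) = 222² + (-3 - 148) = 49284 - 151 = 49133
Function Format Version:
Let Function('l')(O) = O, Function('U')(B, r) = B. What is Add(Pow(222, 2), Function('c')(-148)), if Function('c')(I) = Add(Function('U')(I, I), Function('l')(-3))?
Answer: 49133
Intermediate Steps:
Function('c')(I) = Add(-3, I) (Function('c')(I) = Add(I, -3) = Add(-3, I))
Add(Pow(222, 2), Function('c')(-148)) = Add(Pow(222, 2), Add(-3, -148)) = Add(49284, -151) = 49133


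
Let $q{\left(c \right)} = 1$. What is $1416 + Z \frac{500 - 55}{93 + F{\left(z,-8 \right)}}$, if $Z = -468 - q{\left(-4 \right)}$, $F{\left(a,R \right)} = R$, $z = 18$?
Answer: $- \frac{17669}{17} \approx -1039.4$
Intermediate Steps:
$Z = -469$ ($Z = -468 - 1 = -469$)
$1416 + Z \frac{500 - 55}{93 + F{\left(z,-8 \right)}} = 1416 - 469 \frac{500 - 55}{93 - 8} = 1416 - 469 \cdot \frac{445}{85} = 1416 - 469 \cdot 445 \cdot \frac{1}{85} = 1416 - \frac{41741}{17} = - \frac{17669}{17}$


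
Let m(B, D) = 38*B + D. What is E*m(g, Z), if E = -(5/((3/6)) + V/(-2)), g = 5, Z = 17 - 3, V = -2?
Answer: -2244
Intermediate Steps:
Z = 14
m(B, D) = D + 38*B
E = -11 (E = -(5/((3/6)) - 2/(-2)) = -(5/((3*(⅙))) - 2*(-½)) = -(5/(½) + 1) = -(5*2 + 1) = -(10 + 1) = -1*11 = -11)
E*m(g, Z) = -11*(14 + 38*5) = -11*(14 + 190) = -11*204 = -2244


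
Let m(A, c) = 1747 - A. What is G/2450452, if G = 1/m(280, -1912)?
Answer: 1/3594813084 ≈ 2.7818e-10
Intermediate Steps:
G = 1/1467 (G = 1/(1747 - 1*280) = 1/(1747 - 280) = 1/1467 ≈ 0.00068166)
G/2450452 = (1/1467)/2450452 = (1/1467)*(1/2450452) = 1/3594813084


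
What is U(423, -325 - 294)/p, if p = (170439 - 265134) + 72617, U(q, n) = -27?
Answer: 27/22078 ≈ 0.0012229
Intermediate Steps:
p = -22078 (p = -94695 + 72617 = -22078)
U(423, -325 - 294)/p = -27/(-22078) = -27*(-1/22078) = 27/22078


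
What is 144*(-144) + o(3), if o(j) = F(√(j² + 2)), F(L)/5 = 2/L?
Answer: -20736 + 10*√11/11 ≈ -20733.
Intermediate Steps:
F(L) = 10/L (F(L) = 5*(2/L) = 10/L)
o(j) = 10/√(2 + j²) (o(j) = 10/(√(j² + 2)) = 10/(√(2 + j²)) = 10/√(2 + j²))
144*(-144) + o(3) = 144*(-144) + 10/√(2 + 3²) = -20736 + 10/√(2 + 9) = -20736 + 10/√11 = -20736 + 10*(√11/11) = -20736 + 10*√11/11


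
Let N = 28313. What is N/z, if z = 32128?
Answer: 28313/32128 ≈ 0.88126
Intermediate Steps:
N/z = 28313/32128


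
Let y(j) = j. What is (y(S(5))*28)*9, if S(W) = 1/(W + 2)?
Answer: 36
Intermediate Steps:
S(W) = 1/(2 + W)
(y(S(5))*28)*9 = (28/(2 + 5))*9 = (28/7)*9 = ((⅐)*28)*9 = 4*9 = 36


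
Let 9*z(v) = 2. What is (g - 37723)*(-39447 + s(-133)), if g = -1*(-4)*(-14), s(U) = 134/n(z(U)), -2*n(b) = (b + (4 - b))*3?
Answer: 1491111944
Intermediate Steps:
z(v) = 2/9 (z(v) = (⅑)*2 = 2/9)
n(b) = -6 (n(b) = -(b + (4 - b))*3/2 = -2*3 = -½*12 = -6)
s(U) = -67/3 (s(U) = 134/(-6) = 134*(-⅙) = -67/3)
g = -56 (g = 4*(-14) = -56)
(g - 37723)*(-39447 + s(-133)) = (-56 - 37723)*(-39447 - 67/3) = -37779*(-118408/3) = 1491111944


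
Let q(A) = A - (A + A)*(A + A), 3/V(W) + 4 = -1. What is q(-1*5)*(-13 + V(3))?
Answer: 1428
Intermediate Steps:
V(W) = -⅗ (V(W) = 3/(-4 - 1) = 3/(-5) = 3*(-⅕) = -⅗)
q(A) = A - 4*A² (q(A) = A - 2*A*2*A = A - 4*A²)
q(-1*5)*(-13 + V(3)) = ((-1*5)*(1 - (-4)*5))*(-13 - ⅗) = -5*(1 - 4*(-5))*(-68/5) = -5*(1 + 20)*(-68/5) = -5*21*(-68/5) = -105*(-68/5) = 1428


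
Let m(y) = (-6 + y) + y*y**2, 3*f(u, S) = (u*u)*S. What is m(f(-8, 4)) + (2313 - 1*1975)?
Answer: 16788484/27 ≈ 6.2180e+5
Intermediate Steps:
f(u, S) = S*u**2/3 (f(u, S) = ((u*u)*S)/3 = (u**2*S)/3 = (S*u**2)/3 = S*u**2/3)
m(y) = -6 + y + y**3 (m(y) = (-6 + y) + y**3 = -6 + y + y**3)
m(f(-8, 4)) + (2313 - 1*1975) = (-6 + (1/3)*4*(-8)**2 + ((1/3)*4*(-8)**2)**3) + (2313 - 1*1975) = (-6 + (1/3)*4*64 + ((1/3)*4*64)**3) + (2313 - 1975) = (-6 + 256/3 + (256/3)**3) + 338 = (-6 + 256/3 + 16777216/27) + 338 = 16779358/27 + 338 = 16788484/27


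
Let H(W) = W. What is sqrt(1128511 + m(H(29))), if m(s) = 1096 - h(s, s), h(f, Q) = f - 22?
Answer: 40*sqrt(706) ≈ 1062.8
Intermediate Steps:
h(f, Q) = -22 + f
m(s) = 1118 - s (m(s) = 1096 - (-22 + s) = 1096 + (22 - s) = 1118 - s)
sqrt(1128511 + m(H(29))) = sqrt(1128511 + (1118 - 1*29)) = sqrt(1128511 + (1118 - 29)) = sqrt(1128511 + 1089) = sqrt(1129600) = 40*sqrt(706)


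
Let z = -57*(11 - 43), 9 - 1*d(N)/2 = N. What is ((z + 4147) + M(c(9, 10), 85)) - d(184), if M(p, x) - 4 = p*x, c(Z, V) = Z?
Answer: 7090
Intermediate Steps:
M(p, x) = 4 + p*x
d(N) = 18 - 2*N
z = 1824 (z = -57*(-32) = 1824)
((z + 4147) + M(c(9, 10), 85)) - d(184) = ((1824 + 4147) + (4 + 9*85)) - (18 - 2*184) = (5971 + (4 + 765)) - (18 - 368) = (5971 + 769) - 1*(-350) = 6740 + 350 = 7090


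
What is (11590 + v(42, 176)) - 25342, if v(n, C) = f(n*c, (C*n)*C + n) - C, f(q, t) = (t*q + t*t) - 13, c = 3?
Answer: 1692853385499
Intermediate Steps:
f(q, t) = -13 + t² + q*t (f(q, t) = (q*t + t²) - 13 = (t² + q*t) - 13 = -13 + t² + q*t)
v(n, C) = -13 + (n + n*C²)² - C + 3*n*(n + n*C²) (v(n, C) = (-13 + ((C*n)*C + n)² + (n*3)*((C*n)*C + n)) - C = (-13 + (n*C² + n)² + (3*n)*(n*C² + n)) - C = (-13 + (n + n*C²)² + (3*n)*(n + n*C²)) - C = (-13 + (n + n*C²)² + 3*n*(n + n*C²)) - C = -13 + (n + n*C²)² - C + 3*n*(n + n*C²))
(11590 + v(42, 176)) - 25342 = (11590 + (-13 - 1*176 + 42²*(1 + 176²)² + 3*42²*(1 + 176²))) - 25342 = (11590 + (-13 - 176 + 1764*(1 + 30976)² + 3*1764*(1 + 30976))) - 25342 = (11590 + (-13 - 176 + 1764*30977² + 3*1764*30977)) - 25342 = (11590 + (-13 - 176 + 1764*959574529 + 163930284)) - 25342 = (11590 + (-13 - 176 + 1692689469156 + 163930284)) - 25342 = (11590 + 1692853399251) - 25342 = 1692853410841 - 25342 = 1692853385499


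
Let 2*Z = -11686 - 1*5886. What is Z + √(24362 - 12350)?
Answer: -8786 + 2*√3003 ≈ -8676.4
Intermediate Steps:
Z = -8786 (Z = (-11686 - 1*5886)/2 = (-11686 - 5886)/2 = (½)*(-17572) = -8786)
Z + √(24362 - 12350) = -8786 + √(24362 - 12350) = -8786 + √12012 = -8786 + 2*√3003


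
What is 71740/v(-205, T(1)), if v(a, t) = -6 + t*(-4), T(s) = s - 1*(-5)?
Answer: -7174/3 ≈ -2391.3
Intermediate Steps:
T(s) = 5 + s (T(s) = s + 5 = 5 + s)
v(a, t) = -6 - 4*t
71740/v(-205, T(1)) = 71740/(-6 - 4*(5 + 1)) = 71740/(-6 - 4*6) = 71740/(-6 - 24) = 71740/(-30) = 71740*(-1/30) = -7174/3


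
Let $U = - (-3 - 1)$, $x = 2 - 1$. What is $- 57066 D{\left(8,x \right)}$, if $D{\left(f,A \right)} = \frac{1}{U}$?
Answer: $- \frac{28533}{2} \approx -14267.0$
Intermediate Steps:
$x = 1$ ($x = 2 - 1 = 1$)
$U = 4$ ($U = \left(-1\right) \left(-4\right) = 4$)
$D{\left(f,A \right)} = \frac{1}{4}$
$- 57066 D{\left(8,x \right)} = \left(-57066\right) \frac{1}{4} = - \frac{28533}{2}$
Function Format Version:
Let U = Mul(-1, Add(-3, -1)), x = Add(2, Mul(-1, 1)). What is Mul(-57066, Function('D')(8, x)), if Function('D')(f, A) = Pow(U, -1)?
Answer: Rational(-28533, 2) ≈ -14267.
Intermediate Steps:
x = 1 (x = Add(2, -1) = 1)
U = 4 (U = Mul(-1, -4) = 4)
Function('D')(f, A) = Rational(1, 4) (Function('D')(f, A) = Pow(4, -1) = Rational(1, 4))
Mul(-57066, Function('D')(8, x)) = Mul(-57066, Rational(1, 4)) = Rational(-28533, 2)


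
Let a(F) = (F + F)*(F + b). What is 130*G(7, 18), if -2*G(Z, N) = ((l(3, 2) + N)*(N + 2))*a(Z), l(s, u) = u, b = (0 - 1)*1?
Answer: -2184000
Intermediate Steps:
b = -1 (b = -1*1 = -1)
a(F) = 2*F*(-1 + F) (a(F) = (F + F)*(F - 1) = (2*F)*(-1 + F) = 2*F*(-1 + F))
G(Z, N) = -Z*(2 + N)²*(-1 + Z) (G(Z, N) = -(2 + N)*(N + 2)*2*Z*(-1 + Z)/2 = -(2 + N)*(2 + N)*2*Z*(-1 + Z)/2 = -(2 + N)²*2*Z*(-1 + Z)/2 = -Z*(2 + N)²*(-1 + Z))
130*G(7, 18) = 130*(-1*7*(-1 + 7)*(4 + 18² + 4*18)) = 130*(-1*7*6*(4 + 324 + 72)) = 130*(-1*7*6*400) = 130*(-16800) = -2184000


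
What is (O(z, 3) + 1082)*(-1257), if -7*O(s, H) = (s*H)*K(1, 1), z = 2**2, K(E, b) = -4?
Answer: -9580854/7 ≈ -1.3687e+6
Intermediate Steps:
z = 4
O(s, H) = 4*H*s/7 (O(s, H) = -s*H*(-4)/7 = -H*s*(-4)/7 = -(-4)*H*s/7 = 4*H*s/7)
(O(z, 3) + 1082)*(-1257) = ((4/7)*3*4 + 1082)*(-1257) = (48/7 + 1082)*(-1257) = (7622/7)*(-1257) = -9580854/7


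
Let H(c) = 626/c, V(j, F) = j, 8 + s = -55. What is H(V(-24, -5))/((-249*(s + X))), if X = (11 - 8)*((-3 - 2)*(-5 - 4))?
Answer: 313/215136 ≈ 0.0014549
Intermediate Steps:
s = -63 (s = -8 - 55 = -63)
X = 135 (X = 3*(-5*(-9)) = 3*45 = 135)
H(V(-24, -5))/((-249*(s + X))) = (626/(-24))/((-249*(-63 + 135))) = (626*(-1/24))/((-249*72)) = -313/12/(-17928) = -313/12*(-1/17928) = 313/215136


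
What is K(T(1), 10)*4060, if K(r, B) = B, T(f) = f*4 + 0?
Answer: 40600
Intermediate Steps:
T(f) = 4*f (T(f) = 4*f + 0 = 4*f)
K(T(1), 10)*4060 = 10*4060 = 40600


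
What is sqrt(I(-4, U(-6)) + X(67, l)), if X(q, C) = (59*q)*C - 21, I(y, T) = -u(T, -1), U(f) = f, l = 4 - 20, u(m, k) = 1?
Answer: 3*I*sqrt(7030) ≈ 251.54*I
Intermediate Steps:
l = -16
I(y, T) = -1 (I(y, T) = -1*1 = -1)
X(q, C) = -21 + 59*C*q (X(q, C) = 59*C*q - 21 = -21 + 59*C*q)
sqrt(I(-4, U(-6)) + X(67, l)) = sqrt(-1 + (-21 + 59*(-16)*67)) = sqrt(-1 + (-21 - 63248)) = sqrt(-1 - 63269) = sqrt(-63270) = 3*I*sqrt(7030)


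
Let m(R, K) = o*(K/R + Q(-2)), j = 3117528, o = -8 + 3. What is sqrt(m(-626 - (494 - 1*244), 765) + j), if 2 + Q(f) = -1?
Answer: 23*sqrt(125621247)/146 ≈ 1765.7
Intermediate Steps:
o = -5
Q(f) = -3 (Q(f) = -2 - 1 = -3)
m(R, K) = 15 - 5*K/R (m(R, K) = -5*(K/R - 3) = -5*(-3 + K/R) = 15 - 5*K/R)
sqrt(m(-626 - (494 - 1*244), 765) + j) = sqrt((15 - 5*765/(-626 - (494 - 1*244))) + 3117528) = sqrt((15 - 5*765/(-626 - (494 - 244))) + 3117528) = sqrt((15 - 5*765/(-626 - 1*250)) + 3117528) = sqrt((15 - 5*765/(-626 - 250)) + 3117528) = sqrt((15 - 5*765/(-876)) + 3117528) = sqrt((15 - 5*765*(-1/876)) + 3117528) = sqrt((15 + 1275/292) + 3117528) = sqrt(5655/292 + 3117528) = sqrt(910323831/292) = 23*sqrt(125621247)/146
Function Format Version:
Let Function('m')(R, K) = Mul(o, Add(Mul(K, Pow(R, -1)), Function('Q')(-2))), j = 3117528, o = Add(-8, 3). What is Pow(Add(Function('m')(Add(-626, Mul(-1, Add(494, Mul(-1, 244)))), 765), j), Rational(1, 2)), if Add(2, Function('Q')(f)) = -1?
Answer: Mul(Rational(23, 146), Pow(125621247, Rational(1, 2))) ≈ 1765.7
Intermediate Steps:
o = -5
Function('Q')(f) = -3 (Function('Q')(f) = Add(-2, -1) = -3)
Function('m')(R, K) = Add(15, Mul(-5, K, Pow(R, -1))) (Function('m')(R, K) = Mul(-5, Add(Mul(K, Pow(R, -1)), -3)) = Mul(-5, Add(-3, Mul(K, Pow(R, -1)))) = Add(15, Mul(-5, K, Pow(R, -1))))
Pow(Add(Function('m')(Add(-626, Mul(-1, Add(494, Mul(-1, 244)))), 765), j), Rational(1, 2)) = Pow(Add(Add(15, Mul(-5, 765, Pow(Add(-626, Mul(-1, Add(494, Mul(-1, 244)))), -1))), 3117528), Rational(1, 2)) = Pow(Add(Add(15, Mul(-5, 765, Pow(Add(-626, Mul(-1, Add(494, -244))), -1))), 3117528), Rational(1, 2)) = Pow(Add(Add(15, Mul(-5, 765, Pow(Add(-626, Mul(-1, 250)), -1))), 3117528), Rational(1, 2)) = Pow(Add(Add(15, Mul(-5, 765, Pow(Add(-626, -250), -1))), 3117528), Rational(1, 2)) = Pow(Add(Add(15, Mul(-5, 765, Pow(-876, -1))), 3117528), Rational(1, 2)) = Pow(Add(Add(15, Mul(-5, 765, Rational(-1, 876))), 3117528), Rational(1, 2)) = Pow(Add(Add(15, Rational(1275, 292)), 3117528), Rational(1, 2)) = Pow(Add(Rational(5655, 292), 3117528), Rational(1, 2)) = Pow(Rational(910323831, 292), Rational(1, 2)) = Mul(Rational(23, 146), Pow(125621247, Rational(1, 2)))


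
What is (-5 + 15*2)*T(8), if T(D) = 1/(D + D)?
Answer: 25/16 ≈ 1.5625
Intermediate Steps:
T(D) = 1/(2*D)
(-5 + 15*2)*T(8) = (-5 + 15*2)*((½)/8) = (-5 + 30)*((½)*(⅛)) = 25*(1/16) = 25/16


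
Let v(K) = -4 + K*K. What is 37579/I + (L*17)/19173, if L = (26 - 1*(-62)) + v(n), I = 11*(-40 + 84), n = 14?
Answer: 9387091/120516 ≈ 77.891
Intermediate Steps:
v(K) = -4 + K²
I = 484 (I = 11*44 = 484)
L = 280 (L = (26 - 1*(-62)) + (-4 + 14²) = (26 + 62) + (-4 + 196) = 88 + 192 = 280)
37579/I + (L*17)/19173 = 37579/484 + (280*17)/19173 = 37579*(1/484) + 4760*(1/19173) = 37579/484 + 680/2739 = 9387091/120516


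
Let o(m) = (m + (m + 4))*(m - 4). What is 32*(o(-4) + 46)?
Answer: 2496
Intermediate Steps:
o(m) = (-4 + m)*(4 + 2*m) (o(m) = (m + (4 + m))*(-4 + m) = (4 + 2*m)*(-4 + m) = (-4 + m)*(4 + 2*m))
32*(o(-4) + 46) = 32*((-16 - 4*(-4) + 2*(-4)²) + 46) = 32*((-16 + 16 + 2*16) + 46) = 32*((-16 + 16 + 32) + 46) = 32*(32 + 46) = 32*78 = 2496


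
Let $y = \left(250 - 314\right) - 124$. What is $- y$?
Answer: $188$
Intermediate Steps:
$y = -188$ ($y = -64 - 124 = -188$)
$- y = \left(-1\right) \left(-188\right) = 188$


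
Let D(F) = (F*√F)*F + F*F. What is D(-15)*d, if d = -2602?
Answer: -585450 - 585450*I*√15 ≈ -5.8545e+5 - 2.2674e+6*I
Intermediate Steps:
D(F) = F² + F^(5/2) (D(F) = F^(3/2)*F + F² = F^(5/2) + F² = F² + F^(5/2))
D(-15)*d = ((-15)² + (-15)^(5/2))*(-2602) = (225 + 225*I*√15)*(-2602) = -585450 - 585450*I*√15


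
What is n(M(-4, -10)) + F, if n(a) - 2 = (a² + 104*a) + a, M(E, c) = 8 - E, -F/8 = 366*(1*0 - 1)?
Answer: 4334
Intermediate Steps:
F = 2928 (F = -2928*(1*0 - 1) = -2928*(0 - 1) = -2928*(-1) = -8*(-366) = 2928)
n(a) = 2 + a² + 105*a (n(a) = 2 + ((a² + 104*a) + a) = 2 + (a² + 105*a) = 2 + a² + 105*a)
n(M(-4, -10)) + F = (2 + (8 - 1*(-4))² + 105*(8 - 1*(-4))) + 2928 = (2 + (8 + 4)² + 105*(8 + 4)) + 2928 = (2 + 12² + 105*12) + 2928 = (2 + 144 + 1260) + 2928 = 1406 + 2928 = 4334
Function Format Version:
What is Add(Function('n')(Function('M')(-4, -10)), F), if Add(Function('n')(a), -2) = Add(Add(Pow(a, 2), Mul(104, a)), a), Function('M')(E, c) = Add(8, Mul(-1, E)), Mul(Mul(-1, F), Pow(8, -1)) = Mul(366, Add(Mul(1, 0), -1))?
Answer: 4334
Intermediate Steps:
F = 2928 (F = Mul(-8, Mul(366, Add(Mul(1, 0), -1))) = Mul(-8, Mul(366, Add(0, -1))) = Mul(-8, Mul(366, -1)) = Mul(-8, -366) = 2928)
Function('n')(a) = Add(2, Pow(a, 2), Mul(105, a)) (Function('n')(a) = Add(2, Add(Add(Pow(a, 2), Mul(104, a)), a)) = Add(2, Add(Pow(a, 2), Mul(105, a))) = Add(2, Pow(a, 2), Mul(105, a)))
Add(Function('n')(Function('M')(-4, -10)), F) = Add(Add(2, Pow(Add(8, Mul(-1, -4)), 2), Mul(105, Add(8, Mul(-1, -4)))), 2928) = Add(Add(2, Pow(Add(8, 4), 2), Mul(105, Add(8, 4))), 2928) = Add(Add(2, Pow(12, 2), Mul(105, 12)), 2928) = Add(Add(2, 144, 1260), 2928) = Add(1406, 2928) = 4334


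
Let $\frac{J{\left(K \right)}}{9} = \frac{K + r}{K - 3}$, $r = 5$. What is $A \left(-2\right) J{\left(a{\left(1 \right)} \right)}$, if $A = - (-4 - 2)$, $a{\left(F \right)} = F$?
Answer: $324$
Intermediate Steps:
$A = 6$ ($A = \left(-1\right) \left(-6\right) = 6$)
$J{\left(K \right)} = \frac{9 \left(5 + K\right)}{-3 + K}$ ($J{\left(K \right)} = 9 \frac{K + 5}{K - 3} = 9 \frac{5 + K}{-3 + K} = \frac{9 \left(5 + K\right)}{-3 + K}$)
$A \left(-2\right) J{\left(a{\left(1 \right)} \right)} = 6 \left(-2\right) \frac{9 \left(5 + 1\right)}{-3 + 1} = - 12 \cdot 9 \frac{1}{-2} \cdot 6 = - 12 \cdot 9 \left(- \frac{1}{2}\right) 6 = \left(-12\right) \left(-27\right) = 324$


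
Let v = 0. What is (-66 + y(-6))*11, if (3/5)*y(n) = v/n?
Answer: -726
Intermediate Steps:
y(n) = 0 (y(n) = 5*(0/n)/3 = (5/3)*0 = 0)
(-66 + y(-6))*11 = (-66 + 0)*11 = -66*11 = -726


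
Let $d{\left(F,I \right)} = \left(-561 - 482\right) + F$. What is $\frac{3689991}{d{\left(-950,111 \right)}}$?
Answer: $- \frac{3689991}{1993} \approx -1851.5$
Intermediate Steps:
$d{\left(F,I \right)} = -1043 + F$ ($d{\left(F,I \right)} = \left(-561 - 482\right) + F = -1043 + F$)
$\frac{3689991}{d{\left(-950,111 \right)}} = \frac{3689991}{-1043 - 950} = \frac{3689991}{-1993} = 3689991 \left(- \frac{1}{1993}\right) = - \frac{3689991}{1993}$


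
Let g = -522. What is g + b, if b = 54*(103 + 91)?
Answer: 9954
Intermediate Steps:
b = 10476 (b = 54*194 = 10476)
g + b = -522 + 10476 = 9954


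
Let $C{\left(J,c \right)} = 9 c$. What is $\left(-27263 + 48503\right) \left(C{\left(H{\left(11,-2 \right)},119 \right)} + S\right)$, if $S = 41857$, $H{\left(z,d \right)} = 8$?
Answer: $911790720$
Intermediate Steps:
$\left(-27263 + 48503\right) \left(C{\left(H{\left(11,-2 \right)},119 \right)} + S\right) = \left(-27263 + 48503\right) \left(9 \cdot 119 + 41857\right) = 21240 \left(1071 + 41857\right) = 21240 \cdot 42928 = 911790720$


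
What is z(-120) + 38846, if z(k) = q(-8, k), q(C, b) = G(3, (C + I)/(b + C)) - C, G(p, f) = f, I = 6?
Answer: 2486657/64 ≈ 38854.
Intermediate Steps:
q(C, b) = -C + (6 + C)/(C + b) (q(C, b) = (C + 6)/(b + C) - C = (6 + C)/(C + b) - C = -C + (6 + C)/(C + b))
z(k) = (-66 + 8*k)/(-8 + k) (z(k) = (6 - 8 - 1*(-8)*(-8 + k))/(-8 + k) = (6 - 8 + (-64 + 8*k))/(-8 + k) = (-66 + 8*k)/(-8 + k))
z(-120) + 38846 = 2*(-33 + 4*(-120))/(-8 - 120) + 38846 = 2*(-33 - 480)/(-128) + 38846 = 2*(-1/128)*(-513) + 38846 = 513/64 + 38846 = 2486657/64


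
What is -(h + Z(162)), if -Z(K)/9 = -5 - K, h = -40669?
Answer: 39166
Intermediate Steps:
Z(K) = 45 + 9*K (Z(K) = -9*(-5 - K) = 45 + 9*K)
-(h + Z(162)) = -(-40669 + (45 + 9*162)) = -(-40669 + (45 + 1458)) = -(-40669 + 1503) = -1*(-39166) = 39166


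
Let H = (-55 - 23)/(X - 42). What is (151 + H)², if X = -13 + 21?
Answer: 6791236/289 ≈ 23499.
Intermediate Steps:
X = 8
H = 39/17 (H = (-55 - 23)/(8 - 42) = -78/(-34) = -78*(-1/34) = 39/17 ≈ 2.2941)
(151 + H)² = (151 + 39/17)² = (2606/17)² = 6791236/289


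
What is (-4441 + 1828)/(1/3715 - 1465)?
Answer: 3235765/1814158 ≈ 1.7836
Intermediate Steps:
(-4441 + 1828)/(1/3715 - 1465) = -2613/(1/3715 - 1465) = -2613/(-5442474/3715) = -2613*(-3715/5442474) = 3235765/1814158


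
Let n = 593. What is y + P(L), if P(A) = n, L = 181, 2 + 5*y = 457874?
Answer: 460837/5 ≈ 92167.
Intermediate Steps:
y = 457872/5 (y = -⅖ + (⅕)*457874 = -⅖ + 457874/5 = 457872/5 ≈ 91574.)
P(A) = 593
y + P(L) = 457872/5 + 593 = 460837/5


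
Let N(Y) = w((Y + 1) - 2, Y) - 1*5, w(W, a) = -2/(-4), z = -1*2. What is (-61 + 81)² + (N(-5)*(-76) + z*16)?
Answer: 710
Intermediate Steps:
z = -2
w(W, a) = ½ (w(W, a) = -2*(-¼) = ½)
N(Y) = -9/2 (N(Y) = ½ - 1*5 = ½ - 5 = -9/2)
(-61 + 81)² + (N(-5)*(-76) + z*16) = (-61 + 81)² + (-9/2*(-76) - 2*16) = 20² + (342 - 32) = 400 + 310 = 710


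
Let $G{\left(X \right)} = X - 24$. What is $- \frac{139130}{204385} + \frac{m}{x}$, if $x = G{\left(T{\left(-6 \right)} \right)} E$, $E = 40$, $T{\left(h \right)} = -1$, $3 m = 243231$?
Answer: $- \frac{3342010529}{40877000} \approx -81.758$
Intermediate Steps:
$m = 81077$ ($m = \frac{1}{3} \cdot 243231 = 81077$)
$G{\left(X \right)} = -24 + X$ ($G{\left(X \right)} = X - 24 = -24 + X$)
$x = -1000$ ($x = \left(-24 - 1\right) 40 = \left(-25\right) 40 = -1000$)
$- \frac{139130}{204385} + \frac{m}{x} = - \frac{139130}{204385} + \frac{81077}{-1000} = \left(-139130\right) \frac{1}{204385} + 81077 \left(- \frac{1}{1000}\right) = - \frac{27826}{40877} - \frac{81077}{1000} = - \frac{3342010529}{40877000}$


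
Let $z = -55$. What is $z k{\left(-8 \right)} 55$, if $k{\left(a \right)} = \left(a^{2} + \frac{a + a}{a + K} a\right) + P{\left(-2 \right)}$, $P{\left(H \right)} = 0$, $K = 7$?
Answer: $193600$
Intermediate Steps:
$k{\left(a \right)} = a^{2} + \frac{2 a^{2}}{7 + a}$ ($k{\left(a \right)} = \left(a^{2} + \frac{a + a}{a + 7} a\right) + 0 = \left(a^{2} + \frac{2 a}{7 + a} a\right) + 0 = \left(a^{2} + \frac{2 a^{2}}{7 + a}\right) + 0 = a^{2} + \frac{2 a^{2}}{7 + a}$)
$z k{\left(-8 \right)} 55 = - 55 \frac{\left(-8\right)^{2} \left(9 - 8\right)}{7 - 8} \cdot 55 = - 55 \cdot 64 \frac{1}{-1} \cdot 1 \cdot 55 = - 55 \cdot 64 \left(-1\right) 1 \cdot 55 = \left(-55\right) \left(-64\right) 55 = 3520 \cdot 55 = 193600$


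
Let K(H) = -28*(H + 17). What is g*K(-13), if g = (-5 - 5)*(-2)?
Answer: -2240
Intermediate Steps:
K(H) = -476 - 28*H (K(H) = -28*(17 + H) = -476 - 28*H)
g = 20 (g = -10*(-2) = 20)
g*K(-13) = 20*(-476 - 28*(-13)) = 20*(-476 + 364) = 20*(-112) = -2240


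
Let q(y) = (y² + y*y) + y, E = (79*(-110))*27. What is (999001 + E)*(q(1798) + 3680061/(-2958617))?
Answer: 14625913201111834611/2958617 ≈ 4.9435e+12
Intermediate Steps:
E = -234630 (E = -8690*27 = -234630)
q(y) = y + 2*y² (q(y) = (y² + y²) + y = 2*y² + y = y + 2*y²)
(999001 + E)*(q(1798) + 3680061/(-2958617)) = (999001 - 234630)*(1798*(1 + 2*1798) + 3680061/(-2958617)) = 764371*(1798*(1 + 3596) + 3680061*(-1/2958617)) = 764371*(1798*3597 - 3680061/2958617) = 764371*(6467406 - 3680061/2958617) = 764371*(19134573657441/2958617) = 14625913201111834611/2958617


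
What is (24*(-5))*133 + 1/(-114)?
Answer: -1819441/114 ≈ -15960.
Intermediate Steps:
(24*(-5))*133 + 1/(-114) = -120*133 - 1/114 = -15960 - 1/114 = -1819441/114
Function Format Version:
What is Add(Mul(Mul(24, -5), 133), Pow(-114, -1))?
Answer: Rational(-1819441, 114) ≈ -15960.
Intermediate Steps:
Add(Mul(Mul(24, -5), 133), Pow(-114, -1)) = Add(Mul(-120, 133), Rational(-1, 114)) = Add(-15960, Rational(-1, 114)) = Rational(-1819441, 114)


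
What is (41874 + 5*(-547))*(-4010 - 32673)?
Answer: -1435735937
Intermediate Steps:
(41874 + 5*(-547))*(-4010 - 32673) = (41874 - 2735)*(-36683) = 39139*(-36683) = -1435735937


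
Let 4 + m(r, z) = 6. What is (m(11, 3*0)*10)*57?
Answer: 1140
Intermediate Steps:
m(r, z) = 2 (m(r, z) = -4 + 6 = 2)
(m(11, 3*0)*10)*57 = (2*10)*57 = 20*57 = 1140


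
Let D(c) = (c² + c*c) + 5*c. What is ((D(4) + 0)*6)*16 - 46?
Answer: 4946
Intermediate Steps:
D(c) = 2*c² + 5*c (D(c) = (c² + c²) + 5*c = 2*c² + 5*c)
((D(4) + 0)*6)*16 - 46 = ((4*(5 + 2*4) + 0)*6)*16 - 46 = ((4*(5 + 8) + 0)*6)*16 - 46 = ((4*13 + 0)*6)*16 - 46 = ((52 + 0)*6)*16 - 46 = (52*6)*16 - 46 = 312*16 - 46 = 4992 - 46 = 4946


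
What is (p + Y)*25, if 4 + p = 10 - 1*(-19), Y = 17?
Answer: 1050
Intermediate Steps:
p = 25 (p = -4 + (10 - 1*(-19)) = -4 + (10 + 19) = -4 + 29 = 25)
(p + Y)*25 = (25 + 17)*25 = 42*25 = 1050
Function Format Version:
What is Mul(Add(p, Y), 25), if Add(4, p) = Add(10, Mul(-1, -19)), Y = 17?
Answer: 1050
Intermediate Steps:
p = 25 (p = Add(-4, Add(10, Mul(-1, -19))) = Add(-4, Add(10, 19)) = Add(-4, 29) = 25)
Mul(Add(p, Y), 25) = Mul(Add(25, 17), 25) = Mul(42, 25) = 1050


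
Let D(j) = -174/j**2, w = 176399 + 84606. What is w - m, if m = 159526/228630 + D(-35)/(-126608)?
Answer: 462751807564588679/1772966206200 ≈ 2.6100e+5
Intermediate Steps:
w = 261005
D(j) = -174/j**2
m = 1237084642321/1772966206200 (m = 159526/228630 - 174/(-35)**2/(-126608) = 159526*(1/228630) - 174*1/1225*(-1/126608) = 79763/114315 - 174/1225*(-1/126608) = 79763/114315 + 87/77547400 = 1237084642321/1772966206200 ≈ 0.69775)
w - m = 261005 - 1*1237084642321/1772966206200 = 261005 - 1237084642321/1772966206200 = 462751807564588679/1772966206200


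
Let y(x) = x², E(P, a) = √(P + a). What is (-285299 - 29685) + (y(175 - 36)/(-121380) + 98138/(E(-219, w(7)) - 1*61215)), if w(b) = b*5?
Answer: -143269513398246192169/454844410524420 - 196276*I*√46/3747276409 ≈ -3.1499e+5 - 0.00035525*I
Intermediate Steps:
w(b) = 5*b
(-285299 - 29685) + (y(175 - 36)/(-121380) + 98138/(E(-219, w(7)) - 1*61215)) = (-285299 - 29685) + ((175 - 36)²/(-121380) + 98138/(√(-219 + 5*7) - 1*61215)) = -314984 + (139²*(-1/121380) + 98138/(√(-219 + 35) - 61215)) = -314984 + (19321*(-1/121380) + 98138/(√(-184) - 61215)) = -314984 + (-19321/121380 + 98138/(2*I*√46 - 61215)) = -314984 + (-19321/121380 + 98138/(-61215 + 2*I*√46)) = -38232777241/121380 + 98138/(-61215 + 2*I*√46)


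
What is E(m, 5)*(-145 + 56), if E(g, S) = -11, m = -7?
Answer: 979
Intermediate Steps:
E(m, 5)*(-145 + 56) = -11*(-145 + 56) = -11*(-89) = 979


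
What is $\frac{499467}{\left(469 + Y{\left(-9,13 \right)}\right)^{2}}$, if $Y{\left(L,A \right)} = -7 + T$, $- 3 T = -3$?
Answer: $\frac{499467}{214369} \approx 2.3299$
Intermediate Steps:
$T = 1$ ($T = \left(- \frac{1}{3}\right) \left(-3\right) = 1$)
$Y{\left(L,A \right)} = -6$ ($Y{\left(L,A \right)} = -7 + 1 = -6$)
$\frac{499467}{\left(469 + Y{\left(-9,13 \right)}\right)^{2}} = \frac{499467}{\left(469 - 6\right)^{2}} = \frac{499467}{463^{2}} = \frac{499467}{214369}$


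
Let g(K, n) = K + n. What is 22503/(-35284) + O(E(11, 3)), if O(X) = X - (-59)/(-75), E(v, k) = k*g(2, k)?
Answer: 35925019/2646300 ≈ 13.576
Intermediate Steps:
E(v, k) = k*(2 + k)
O(X) = -59/75 + X (O(X) = X - (-59)*(-1)/75 = X - 1*59/75 = X - 59/75 = -59/75 + X)
22503/(-35284) + O(E(11, 3)) = 22503/(-35284) + (-59/75 + 3*(2 + 3)) = 22503*(-1/35284) + (-59/75 + 3*5) = -22503/35284 + (-59/75 + 15) = -22503/35284 + 1066/75 = 35925019/2646300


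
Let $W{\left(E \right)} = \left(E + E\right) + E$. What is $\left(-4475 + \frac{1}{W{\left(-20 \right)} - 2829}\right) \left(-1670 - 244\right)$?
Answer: $\frac{8248240088}{963} \approx 8.5652 \cdot 10^{6}$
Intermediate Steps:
$W{\left(E \right)} = 3 E$ ($W{\left(E \right)} = 2 E + E = 3 E$)
$\left(-4475 + \frac{1}{W{\left(-20 \right)} - 2829}\right) \left(-1670 - 244\right) = \left(-4475 + \frac{1}{3 \left(-20\right) - 2829}\right) \left(-1670 - 244\right) = \left(-4475 + \frac{1}{-60 - 2829}\right) \left(-1914\right) = \left(-4475 + \frac{1}{-2889}\right) \left(-1914\right) = \left(-4475 - \frac{1}{2889}\right) \left(-1914\right) = \left(- \frac{12928276}{2889}\right) \left(-1914\right) = \frac{8248240088}{963}$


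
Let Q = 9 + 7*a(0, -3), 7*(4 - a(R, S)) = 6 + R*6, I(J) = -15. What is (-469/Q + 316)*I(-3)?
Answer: -139905/31 ≈ -4513.1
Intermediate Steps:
a(R, S) = 22/7 - 6*R/7 (a(R, S) = 4 - (6 + R*6)/7 = 4 - (6 + 6*R)/7 = 4 + (-6/7 - 6*R/7) = 22/7 - 6*R/7)
Q = 31 (Q = 9 + 7*(22/7 - 6/7*0) = 9 + 7*(22/7 + 0) = 9 + 7*(22/7) = 9 + 22 = 31)
(-469/Q + 316)*I(-3) = (-469/31 + 316)*(-15) = (9327/31)*(-15) = -139905/31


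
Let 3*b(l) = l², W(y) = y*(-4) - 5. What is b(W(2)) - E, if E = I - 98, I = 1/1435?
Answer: 664402/4305 ≈ 154.33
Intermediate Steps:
W(y) = -5 - 4*y (W(y) = -4*y - 5 = -5 - 4*y)
I = 1/1435 ≈ 0.00069686
E = -140629/1435 (E = 1/1435 - 98 = -140629/1435 ≈ -97.999)
b(l) = l²/3
b(W(2)) - E = (-5 - 4*2)²/3 - 1*(-140629/1435) = (-5 - 8)²/3 + 140629/1435 = (⅓)*(-13)² + 140629/1435 = (⅓)*169 + 140629/1435 = 169/3 + 140629/1435 = 664402/4305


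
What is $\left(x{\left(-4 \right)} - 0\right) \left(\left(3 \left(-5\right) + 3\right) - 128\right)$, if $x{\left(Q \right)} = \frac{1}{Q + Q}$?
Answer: $\frac{35}{2} \approx 17.5$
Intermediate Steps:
$x{\left(Q \right)} = \frac{1}{2 Q}$
$\left(x{\left(-4 \right)} - 0\right) \left(\left(3 \left(-5\right) + 3\right) - 128\right) = \left(\frac{1}{2 \left(-4\right)} - 0\right) \left(\left(3 \left(-5\right) + 3\right) - 128\right) = \left(\frac{1}{2} \left(- \frac{1}{4}\right) + 0\right) \left(\left(-15 + 3\right) - 128\right) = \left(- \frac{1}{8} + 0\right) \left(-12 - 128\right) = \left(- \frac{1}{8}\right) \left(-140\right) = \frac{35}{2}$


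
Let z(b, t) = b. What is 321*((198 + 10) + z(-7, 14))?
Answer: 64521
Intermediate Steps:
321*((198 + 10) + z(-7, 14)) = 321*((198 + 10) - 7) = 321*(208 - 7) = 321*201 = 64521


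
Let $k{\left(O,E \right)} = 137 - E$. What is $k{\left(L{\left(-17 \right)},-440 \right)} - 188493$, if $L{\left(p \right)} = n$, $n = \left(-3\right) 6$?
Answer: $-187916$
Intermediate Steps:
$n = -18$
$L{\left(p \right)} = -18$
$k{\left(L{\left(-17 \right)},-440 \right)} - 188493 = \left(137 - -440\right) - 188493 = \left(137 + 440\right) - 188493 = 577 - 188493 = -187916$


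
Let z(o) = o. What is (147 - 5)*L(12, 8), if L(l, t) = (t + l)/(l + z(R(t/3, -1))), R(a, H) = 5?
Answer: 2840/17 ≈ 167.06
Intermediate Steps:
L(l, t) = (l + t)/(5 + l) (L(l, t) = (t + l)/(l + 5) = (l + t)/(5 + l))
(147 - 5)*L(12, 8) = (147 - 5)*((12 + 8)/(5 + 12)) = 142*(20/17) = 2840/17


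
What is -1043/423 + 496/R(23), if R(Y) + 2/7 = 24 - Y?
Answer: 1463441/2115 ≈ 691.93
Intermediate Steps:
R(Y) = 166/7 - Y (R(Y) = -2/7 + (24 - Y) = 166/7 - Y)
-1043/423 + 496/R(23) = -1043/423 + 496/(166/7 - 1*23) = -1043*1/423 + 496/(166/7 - 23) = -1043/423 + 496/(5/7) = -1043/423 + 496*(7/5) = -1043/423 + 3472/5 = 1463441/2115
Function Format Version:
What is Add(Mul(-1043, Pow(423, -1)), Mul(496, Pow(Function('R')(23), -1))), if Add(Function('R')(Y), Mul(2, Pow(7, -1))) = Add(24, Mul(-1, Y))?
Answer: Rational(1463441, 2115) ≈ 691.93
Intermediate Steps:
Function('R')(Y) = Add(Rational(166, 7), Mul(-1, Y)) (Function('R')(Y) = Add(Rational(-2, 7), Add(24, Mul(-1, Y))) = Add(Rational(166, 7), Mul(-1, Y)))
Add(Mul(-1043, Pow(423, -1)), Mul(496, Pow(Function('R')(23), -1))) = Add(Mul(-1043, Pow(423, -1)), Mul(496, Pow(Add(Rational(166, 7), Mul(-1, 23)), -1))) = Add(Mul(-1043, Rational(1, 423)), Mul(496, Pow(Add(Rational(166, 7), -23), -1))) = Add(Rational(-1043, 423), Mul(496, Pow(Rational(5, 7), -1))) = Add(Rational(-1043, 423), Mul(496, Rational(7, 5))) = Add(Rational(-1043, 423), Rational(3472, 5)) = Rational(1463441, 2115)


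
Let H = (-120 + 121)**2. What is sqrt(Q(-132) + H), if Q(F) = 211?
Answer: 2*sqrt(53) ≈ 14.560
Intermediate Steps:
H = 1 (H = 1**2 = 1)
sqrt(Q(-132) + H) = sqrt(211 + 1) = sqrt(212) = 2*sqrt(53)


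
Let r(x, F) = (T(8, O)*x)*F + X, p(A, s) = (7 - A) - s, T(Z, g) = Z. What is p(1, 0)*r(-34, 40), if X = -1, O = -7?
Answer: -65286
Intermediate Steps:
p(A, s) = 7 - A - s
r(x, F) = -1 + 8*F*x (r(x, F) = (8*x)*F - 1 = 8*F*x - 1 = -1 + 8*F*x)
p(1, 0)*r(-34, 40) = (7 - 1*1 - 1*0)*(-1 + 8*40*(-34)) = (7 - 1 + 0)*(-1 - 10880) = 6*(-10881) = -65286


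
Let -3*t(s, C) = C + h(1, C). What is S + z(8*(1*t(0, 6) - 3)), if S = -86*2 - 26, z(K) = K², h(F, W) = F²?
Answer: 14602/9 ≈ 1622.4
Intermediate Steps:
t(s, C) = -⅓ - C/3 (t(s, C) = -(C + 1²)/3 = -(C + 1)/3 = -(1 + C)/3 = -⅓ - C/3)
S = -198 (S = -172 - 26 = -198)
S + z(8*(1*t(0, 6) - 3)) = -198 + (8*(1*(-⅓ - ⅓*6) - 3))² = -198 + (8*(1*(-⅓ - 2) - 3))² = -198 + (8*(1*(-7/3) - 3))² = -198 + (8*(-7/3 - 3))² = -198 + (8*(-16/3))² = -198 + (-128/3)² = -198 + 16384/9 = 14602/9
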